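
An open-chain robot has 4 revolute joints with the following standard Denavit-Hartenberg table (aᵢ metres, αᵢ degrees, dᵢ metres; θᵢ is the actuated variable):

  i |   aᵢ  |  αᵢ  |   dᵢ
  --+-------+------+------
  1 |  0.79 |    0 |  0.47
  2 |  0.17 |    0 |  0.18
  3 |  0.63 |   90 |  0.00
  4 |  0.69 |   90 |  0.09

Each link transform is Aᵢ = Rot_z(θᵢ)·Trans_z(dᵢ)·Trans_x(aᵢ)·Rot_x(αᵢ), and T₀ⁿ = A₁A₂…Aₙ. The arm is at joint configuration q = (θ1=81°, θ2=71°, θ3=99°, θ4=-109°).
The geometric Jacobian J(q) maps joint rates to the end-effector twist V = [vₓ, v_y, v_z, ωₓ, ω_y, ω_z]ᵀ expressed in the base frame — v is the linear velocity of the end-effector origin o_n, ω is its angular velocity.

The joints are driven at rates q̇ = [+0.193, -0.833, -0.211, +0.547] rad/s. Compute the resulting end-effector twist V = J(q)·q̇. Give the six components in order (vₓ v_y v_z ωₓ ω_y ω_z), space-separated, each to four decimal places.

-0.5169 -0.0328 -0.1229 -0.5172 0.1781 -0.8510

o_n = [-0.2436, 0.5061, -0.0024]
J₁: ẑ×o_n = [-0.5061, -0.2436, 0.0000], ω = ẑ
J2: z=[0.0000, 0.0000, 1.0000] o=[0.1236, 0.7803, 0.4700] → [0.2742, -0.3672, 0.0000, 0.0000, 0.0000, 1.0000]
J3: z=[0.0000, 0.0000, 1.0000] o=[-0.0265, 0.8601, 0.6500] → [0.3540, -0.2171, 0.0000, 0.0000, 0.0000, 1.0000]
J4: z=[-0.9455, 0.3256, 0.0000] o=[-0.2316, 0.2644, 0.6500] → [-0.2124, -0.6169, -0.2246, -0.9455, 0.3256, 0.0000]
V = J·q̇ = [-0.5169, -0.0328, -0.1229, -0.5172, 0.1781, -0.8510]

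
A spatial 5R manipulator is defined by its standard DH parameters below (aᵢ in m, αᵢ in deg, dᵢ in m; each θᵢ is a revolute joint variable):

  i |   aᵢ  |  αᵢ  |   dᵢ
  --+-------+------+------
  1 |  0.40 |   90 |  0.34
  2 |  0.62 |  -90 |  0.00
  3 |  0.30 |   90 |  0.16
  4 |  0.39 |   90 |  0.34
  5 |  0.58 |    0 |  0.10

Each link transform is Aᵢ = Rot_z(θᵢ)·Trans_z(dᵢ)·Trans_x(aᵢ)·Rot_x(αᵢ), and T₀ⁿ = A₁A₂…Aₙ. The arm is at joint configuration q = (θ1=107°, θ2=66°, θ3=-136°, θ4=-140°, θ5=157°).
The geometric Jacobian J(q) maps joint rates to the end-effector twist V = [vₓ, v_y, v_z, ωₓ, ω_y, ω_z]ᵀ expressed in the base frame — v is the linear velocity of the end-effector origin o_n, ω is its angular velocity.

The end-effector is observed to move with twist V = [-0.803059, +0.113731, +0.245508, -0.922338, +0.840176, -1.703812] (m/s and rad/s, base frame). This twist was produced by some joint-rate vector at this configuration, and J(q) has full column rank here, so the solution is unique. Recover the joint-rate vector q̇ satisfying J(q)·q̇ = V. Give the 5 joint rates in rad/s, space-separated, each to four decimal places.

-0.9720 -0.9300 -0.8360 -0.0500 -0.5770

o_n = [-0.1863, 0.0374, 0.4533]
J₁: ẑ×o_n = [-0.0374, -0.1863, 0.0000], ω = ẑ
J2: z=[0.9563, 0.2924, 0.0000] o=[-0.1169, 0.3825, 0.3400] → [0.0331, -0.1084, -0.3098, 0.9563, 0.2924, 0.0000]
J3: z=[0.2671, -0.8736, 0.4067] o=[-0.1907, 0.6237, 0.9064] → [0.6343, 0.1228, -0.1528, 0.2671, -0.8736, 0.4067]
J4: z=[-0.6053, -0.4805, -0.6346] o=[0.0770, 0.4609, 0.7743] → [-0.1145, -0.0272, 0.1298, -0.6053, -0.4805, -0.6346]
J5: z=[-0.2774, -0.6199, 0.7340] o=[-0.4198, 0.5394, 0.6529] → [0.4923, 0.1160, 0.2840, -0.2774, -0.6199, 0.7340]
q̇ = J⁺·V = [-0.9720, -0.9300, -0.8360, -0.0500, -0.5770]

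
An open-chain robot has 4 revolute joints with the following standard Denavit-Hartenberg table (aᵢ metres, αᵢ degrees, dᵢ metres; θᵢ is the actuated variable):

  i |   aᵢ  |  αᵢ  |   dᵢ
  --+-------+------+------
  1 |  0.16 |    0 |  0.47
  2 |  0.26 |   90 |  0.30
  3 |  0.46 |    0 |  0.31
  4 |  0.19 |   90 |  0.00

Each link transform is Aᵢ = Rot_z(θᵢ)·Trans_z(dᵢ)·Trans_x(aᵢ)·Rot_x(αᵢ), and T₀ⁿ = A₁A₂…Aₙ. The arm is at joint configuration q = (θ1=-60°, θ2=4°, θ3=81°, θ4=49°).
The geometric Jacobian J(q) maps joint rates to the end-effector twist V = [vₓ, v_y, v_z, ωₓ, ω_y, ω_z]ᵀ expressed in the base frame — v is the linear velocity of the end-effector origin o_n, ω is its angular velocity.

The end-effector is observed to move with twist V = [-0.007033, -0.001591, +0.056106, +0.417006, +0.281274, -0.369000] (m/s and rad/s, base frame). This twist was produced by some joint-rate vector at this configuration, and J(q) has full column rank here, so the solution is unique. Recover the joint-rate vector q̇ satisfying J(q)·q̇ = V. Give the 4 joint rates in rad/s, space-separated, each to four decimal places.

o_n = [-0.0597, -0.4859, 1.3699]
J₁: ẑ×o_n = [0.4859, -0.0597, 0.0000], ω = ẑ
J2: z=[0.0000, 0.0000, 1.0000] o=[0.0800, -0.1386, 0.4700] → [0.3473, -0.1397, 0.0000, 0.0000, 0.0000, 1.0000]
J3: z=[-0.8290, -0.5592, 0.0000] o=[0.2254, -0.3541, 0.7700] → [-0.3355, 0.4973, -0.0502, -0.8290, -0.5592, 0.0000]
J4: z=[-0.8290, -0.5592, 0.0000] o=[0.0086, -0.5871, 1.2243] → [-0.0814, 0.1207, -0.1221, -0.8290, -0.5592, 0.0000]
q̇ = J⁺·V = [0.4430, -0.8120, -0.0740, -0.4290]

0.4430 -0.8120 -0.0740 -0.4290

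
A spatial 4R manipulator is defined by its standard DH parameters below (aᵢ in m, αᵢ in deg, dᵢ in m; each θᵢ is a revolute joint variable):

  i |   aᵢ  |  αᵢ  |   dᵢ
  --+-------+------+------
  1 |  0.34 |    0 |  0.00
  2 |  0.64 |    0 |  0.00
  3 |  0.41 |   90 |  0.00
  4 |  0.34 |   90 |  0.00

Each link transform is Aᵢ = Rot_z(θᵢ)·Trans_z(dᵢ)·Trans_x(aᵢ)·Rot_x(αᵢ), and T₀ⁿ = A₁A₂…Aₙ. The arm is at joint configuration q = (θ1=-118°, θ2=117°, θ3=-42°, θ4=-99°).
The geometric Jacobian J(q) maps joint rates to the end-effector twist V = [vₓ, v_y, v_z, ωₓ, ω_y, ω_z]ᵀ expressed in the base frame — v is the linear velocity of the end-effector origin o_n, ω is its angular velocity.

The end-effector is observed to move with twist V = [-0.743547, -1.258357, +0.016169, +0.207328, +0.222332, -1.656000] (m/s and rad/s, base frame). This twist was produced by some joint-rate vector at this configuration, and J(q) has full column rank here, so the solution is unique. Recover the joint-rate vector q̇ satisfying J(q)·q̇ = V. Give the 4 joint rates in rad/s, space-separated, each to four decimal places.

-0.8260 -0.7800 -0.0500 -0.3040

o_n = [0.7412, -0.5547, -0.3358]
J₁: ẑ×o_n = [0.5547, 0.7412, -0.0000], ω = ẑ
J2: z=[0.0000, 0.0000, 1.0000] o=[-0.1596, -0.3002, 0.0000] → [0.2545, 0.9009, -0.0000, 0.0000, 0.0000, 1.0000]
J3: z=[0.0000, 0.0000, 1.0000] o=[0.4803, -0.3114, 0.0000] → [0.2433, 0.2610, -0.0000, 0.0000, 0.0000, 1.0000]
J4: z=[-0.6820, -0.7314, 0.0000] o=[0.7801, -0.5910, 0.0000] → [0.2456, -0.2290, -0.0532, -0.6820, -0.7314, 0.0000]
q̇ = J⁺·V = [-0.8260, -0.7800, -0.0500, -0.3040]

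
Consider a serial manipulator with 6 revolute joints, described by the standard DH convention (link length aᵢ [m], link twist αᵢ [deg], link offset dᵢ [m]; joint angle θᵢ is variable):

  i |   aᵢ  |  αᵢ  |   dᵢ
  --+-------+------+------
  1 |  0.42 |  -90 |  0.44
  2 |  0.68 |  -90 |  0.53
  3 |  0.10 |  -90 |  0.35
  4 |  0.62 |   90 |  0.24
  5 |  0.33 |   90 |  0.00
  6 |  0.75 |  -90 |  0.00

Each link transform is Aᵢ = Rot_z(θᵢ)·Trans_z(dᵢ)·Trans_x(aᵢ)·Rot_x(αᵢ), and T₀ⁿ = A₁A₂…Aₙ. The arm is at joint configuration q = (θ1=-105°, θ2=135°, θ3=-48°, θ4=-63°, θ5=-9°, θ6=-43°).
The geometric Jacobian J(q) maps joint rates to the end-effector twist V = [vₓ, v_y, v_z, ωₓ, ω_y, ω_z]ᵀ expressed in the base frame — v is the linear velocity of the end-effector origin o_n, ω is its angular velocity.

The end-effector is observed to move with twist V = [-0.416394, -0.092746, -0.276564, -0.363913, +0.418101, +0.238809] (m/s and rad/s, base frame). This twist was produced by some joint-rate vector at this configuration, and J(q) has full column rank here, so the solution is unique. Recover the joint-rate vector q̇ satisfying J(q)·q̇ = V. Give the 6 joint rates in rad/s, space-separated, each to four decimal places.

-0.4820 -0.2090 0.3880 -0.8730 0.4940 -0.8350

o_n = [1.7740, 1.3031, 0.3433]
J₁: ẑ×o_n = [-1.3031, 1.7740, 0.0000], ω = ẑ
J2: z=[0.9659, -0.2588, 0.0000] o=[-0.1087, -0.4057, 0.4400] → [0.0250, 0.0934, 2.1378, 0.9659, -0.2588, 0.0000]
J3: z=[0.1830, 0.6830, 0.7071] o=[0.5277, -0.0784, -0.0408] → [-0.7145, 0.8110, -0.5984, 0.1830, 0.6830, 0.7071]
J4: z=[-0.5103, 0.6808, -0.5255] o=[0.6758, 0.1871, 0.1593] → [0.7117, -0.4832, -1.3172, -0.5103, 0.6808, -0.5255]
J5: z=[-0.6656, 0.0742, 0.7426] o=[0.8909, 0.8023, 0.2907] → [-0.3680, 0.6908, -0.3989, -0.6656, 0.0742, 0.7426]
J6: z=[0.4189, -0.7864, 0.4541] o=[1.0947, 1.0047, 0.4531] → [-0.0492, 0.3544, 0.6591, 0.4189, -0.7864, 0.4541]
q̇ = J⁺·V = [-0.4820, -0.2090, 0.3880, -0.8730, 0.4940, -0.8350]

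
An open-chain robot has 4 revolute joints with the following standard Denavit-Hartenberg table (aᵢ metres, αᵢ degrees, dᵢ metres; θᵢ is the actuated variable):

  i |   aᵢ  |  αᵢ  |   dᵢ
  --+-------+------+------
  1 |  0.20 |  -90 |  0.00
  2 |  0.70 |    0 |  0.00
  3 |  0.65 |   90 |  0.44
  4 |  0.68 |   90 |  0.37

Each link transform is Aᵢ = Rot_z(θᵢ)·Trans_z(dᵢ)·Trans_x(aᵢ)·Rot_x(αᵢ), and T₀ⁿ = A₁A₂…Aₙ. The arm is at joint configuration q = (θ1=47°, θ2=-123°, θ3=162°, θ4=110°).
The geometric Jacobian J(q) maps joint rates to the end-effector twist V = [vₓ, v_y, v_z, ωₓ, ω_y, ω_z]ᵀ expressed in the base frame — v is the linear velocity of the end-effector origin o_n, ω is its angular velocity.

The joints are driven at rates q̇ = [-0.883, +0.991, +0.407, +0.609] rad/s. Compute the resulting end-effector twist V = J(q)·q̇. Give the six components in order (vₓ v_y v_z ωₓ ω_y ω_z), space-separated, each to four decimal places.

o_n = [-0.5327, 1.0109, 0.6119]
J₁: ẑ×o_n = [-1.0109, -0.5327, 0.0000], ω = ẑ
J2: z=[-0.7314, 0.6820, 0.0000] o=[0.1364, 0.1463, 0.0000] → [0.4173, 0.4475, -0.1760, -0.7314, 0.6820, 0.0000]
J3: z=[-0.7314, 0.6820, 0.0000] o=[-0.1236, -0.1326, 0.5871] → [0.0169, 0.0182, -0.5572, -0.7314, 0.6820, 0.0000]
J4: z=[0.4292, 0.4603, 0.7771] o=[-0.1009, 0.5370, 0.1780] → [-0.1686, -0.5218, 0.4021, 0.4292, 0.4603, 0.7771]
V = J·q̇ = [1.2104, 0.6035, -0.1563, -0.7611, 1.2337, -0.4097]

1.2104 0.6035 -0.1563 -0.7611 1.2337 -0.4097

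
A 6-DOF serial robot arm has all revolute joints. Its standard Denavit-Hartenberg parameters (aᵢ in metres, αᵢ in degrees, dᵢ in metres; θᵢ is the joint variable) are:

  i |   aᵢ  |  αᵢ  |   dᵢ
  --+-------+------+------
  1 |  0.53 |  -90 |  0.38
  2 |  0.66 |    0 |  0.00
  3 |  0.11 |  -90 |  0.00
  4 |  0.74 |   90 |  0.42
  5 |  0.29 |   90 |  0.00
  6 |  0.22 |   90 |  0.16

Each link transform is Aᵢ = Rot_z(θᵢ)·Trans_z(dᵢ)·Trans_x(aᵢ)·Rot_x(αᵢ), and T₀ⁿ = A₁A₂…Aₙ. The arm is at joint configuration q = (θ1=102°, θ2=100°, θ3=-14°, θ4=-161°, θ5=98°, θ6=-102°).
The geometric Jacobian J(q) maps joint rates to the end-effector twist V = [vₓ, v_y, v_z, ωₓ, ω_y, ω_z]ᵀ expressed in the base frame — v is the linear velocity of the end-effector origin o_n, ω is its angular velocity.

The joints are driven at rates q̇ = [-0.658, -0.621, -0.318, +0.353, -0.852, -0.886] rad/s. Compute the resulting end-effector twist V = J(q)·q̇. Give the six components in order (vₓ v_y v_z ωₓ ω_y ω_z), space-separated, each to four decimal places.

-0.5966 0.3425 -0.6535 0.4415 -0.0615 -1.7783

o_n = [-0.4095, -0.4056, 0.3180]
J₁: ẑ×o_n = [0.4056, -0.4095, 0.0000], ω = ẑ
J2: z=[-0.9781, -0.2079, 0.0000] o=[-0.1102, 0.5184, 0.3800] → [0.0129, -0.0606, 0.8415, -0.9781, -0.2079, 0.0000]
J3: z=[-0.9781, -0.2079, 0.0000] o=[-0.0864, 0.4063, -0.2700] → [-0.1223, 0.5752, 0.7269, -0.9781, -0.2079, 0.0000]
J4: z=[0.2074, -0.9758, -0.0698] o=[-0.0880, 0.4138, -0.3797] → [-0.7380, -0.1223, -0.4837, 0.2074, -0.9758, -0.0698]
J5: z=[0.9296, 0.1744, 0.3248] o=[-0.2264, -0.0938, 0.2890] → [0.1063, -0.0865, -0.2578, 0.9296, 0.1744, 0.3248]
J6: z=[-0.2729, -0.2667, 0.9243] o=[-0.1545, -0.3687, 0.2309] → [0.0108, -0.2120, -0.0580, -0.2729, -0.2667, 0.9243]
V = J·q̇ = [-0.5966, 0.3425, -0.6535, 0.4415, -0.0615, -1.7783]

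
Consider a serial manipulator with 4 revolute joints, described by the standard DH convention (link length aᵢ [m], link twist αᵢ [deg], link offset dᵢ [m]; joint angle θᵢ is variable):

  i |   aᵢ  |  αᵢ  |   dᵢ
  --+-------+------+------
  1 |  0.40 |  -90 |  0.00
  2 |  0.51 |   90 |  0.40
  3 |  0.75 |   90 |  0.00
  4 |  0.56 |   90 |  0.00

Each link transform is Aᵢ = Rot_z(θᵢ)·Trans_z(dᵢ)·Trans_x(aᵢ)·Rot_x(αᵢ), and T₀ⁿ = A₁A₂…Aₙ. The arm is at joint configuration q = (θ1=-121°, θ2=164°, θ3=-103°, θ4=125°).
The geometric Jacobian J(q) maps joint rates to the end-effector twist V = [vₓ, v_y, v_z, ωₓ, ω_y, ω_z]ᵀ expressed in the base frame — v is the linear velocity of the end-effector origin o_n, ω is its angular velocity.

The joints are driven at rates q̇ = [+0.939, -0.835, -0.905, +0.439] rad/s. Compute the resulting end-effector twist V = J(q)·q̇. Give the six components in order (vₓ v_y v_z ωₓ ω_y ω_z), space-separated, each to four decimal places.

o_n = [-0.0817, -0.1013, -0.5549]
J₁: ẑ×o_n = [0.1013, -0.0817, 0.0000], ω = ẑ
J2: z=[0.8572, -0.5150, 0.0000] o=[-0.2060, -0.3429, 0.0000] → [0.2858, 0.4757, 0.2711, 0.8572, -0.5150, 0.0000]
J3: z=[-0.1420, -0.2363, -0.9613] o=[0.3893, -0.1287, -0.1406] → [0.1242, 0.3939, -0.1152, -0.1420, -0.2363, -0.9613]
J4: z=[-0.2896, -0.9187, 0.2686] o=[-0.3206, 0.1087, -0.0941] → [0.4798, -0.0693, 0.2803, -0.2896, -0.9187, 0.2686]
V = J·q̇ = [-0.0452, -0.8608, 0.0009, -0.7144, 0.2406, 1.9268]

-0.0452 -0.8608 0.0009 -0.7144 0.2406 1.9268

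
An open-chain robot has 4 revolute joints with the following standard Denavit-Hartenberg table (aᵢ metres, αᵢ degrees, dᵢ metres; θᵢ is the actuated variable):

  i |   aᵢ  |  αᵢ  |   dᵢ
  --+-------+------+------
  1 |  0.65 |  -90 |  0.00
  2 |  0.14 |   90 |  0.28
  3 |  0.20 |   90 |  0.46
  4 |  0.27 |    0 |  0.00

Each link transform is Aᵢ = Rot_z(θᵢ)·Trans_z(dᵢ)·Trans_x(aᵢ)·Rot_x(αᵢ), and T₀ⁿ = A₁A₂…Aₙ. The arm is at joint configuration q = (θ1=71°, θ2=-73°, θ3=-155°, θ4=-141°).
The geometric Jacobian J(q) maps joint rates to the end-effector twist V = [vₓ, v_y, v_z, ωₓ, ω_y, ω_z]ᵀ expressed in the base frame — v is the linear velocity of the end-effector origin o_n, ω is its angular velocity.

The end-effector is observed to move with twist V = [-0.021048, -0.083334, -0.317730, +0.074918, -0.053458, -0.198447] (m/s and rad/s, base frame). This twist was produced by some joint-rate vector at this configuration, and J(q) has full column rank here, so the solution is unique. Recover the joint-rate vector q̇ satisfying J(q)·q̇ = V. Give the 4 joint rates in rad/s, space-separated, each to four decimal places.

o_n = [-0.1332, 0.4860, 0.2272]
J₁: ẑ×o_n = [-0.4860, -0.1332, 0.0000], ω = ẑ
J2: z=[-0.9455, 0.3256, 0.0000] o=[0.2116, 0.6146, 0.0000] → [0.0740, 0.2148, 0.2339, -0.9455, 0.3256, 0.0000]
J3: z=[-0.3113, -0.9042, 0.2924] o=[-0.0398, 0.7444, 0.1339] → [-0.0088, 0.0018, -0.0040, -0.3113, -0.9042, 0.2924]
J4: z=[-0.8972, 0.1782, -0.4042] o=[-0.1204, 0.2509, 0.0950] → [0.1186, 0.1238, -0.2086, -0.8972, 0.1782, -0.4042]
q̇ = J⁺·V = [0.1060, -0.7290, -0.0640, 0.7070]

0.1060 -0.7290 -0.0640 0.7070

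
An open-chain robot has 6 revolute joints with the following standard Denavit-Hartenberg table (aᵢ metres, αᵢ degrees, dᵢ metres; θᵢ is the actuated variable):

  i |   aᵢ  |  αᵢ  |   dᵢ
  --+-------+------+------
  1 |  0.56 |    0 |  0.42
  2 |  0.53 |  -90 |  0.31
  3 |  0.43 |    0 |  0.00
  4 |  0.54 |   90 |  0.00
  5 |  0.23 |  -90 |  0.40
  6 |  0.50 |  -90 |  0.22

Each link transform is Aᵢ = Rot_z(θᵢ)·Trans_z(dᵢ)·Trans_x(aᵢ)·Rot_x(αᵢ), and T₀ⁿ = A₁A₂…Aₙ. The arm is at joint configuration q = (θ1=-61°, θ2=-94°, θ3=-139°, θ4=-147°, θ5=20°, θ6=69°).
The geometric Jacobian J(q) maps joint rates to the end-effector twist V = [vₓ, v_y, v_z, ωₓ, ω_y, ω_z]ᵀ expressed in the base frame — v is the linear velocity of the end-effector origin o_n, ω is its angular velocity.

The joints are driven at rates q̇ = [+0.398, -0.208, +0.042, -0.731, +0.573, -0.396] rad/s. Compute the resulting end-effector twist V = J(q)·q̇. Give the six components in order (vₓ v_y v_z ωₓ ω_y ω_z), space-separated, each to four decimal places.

o_n = [0.0778, -0.9626, 0.1773]
J₁: ẑ×o_n = [0.9626, 0.0778, -0.0000], ω = ẑ
J2: z=[0.0000, 0.0000, 1.0000] o=[0.2715, -0.4898, 0.4200] → [0.4728, -0.1937, 0.0000, 0.0000, 0.0000, 1.0000]
J3: z=[0.4226, -0.9063, 0.0000] o=[-0.2088, -0.7138, 0.7300] → [0.5009, 0.2336, 0.1546, 0.4226, -0.9063, 0.0000]
J4: z=[0.4226, -0.9063, 0.0000] o=[0.0853, -0.5766, 1.0121] → [0.7566, 0.3528, -0.1699, 0.4226, -0.9063, 0.0000]
J5: z=[-0.8712, -0.4062, 0.2756] o=[-0.0496, -0.6395, 0.4930] → [0.2173, -0.2399, 0.3333, -0.8712, -0.4062, 0.2756]
J6: z=[0.4826, -0.8118, 0.3288] o=[-0.4189, -0.8985, 0.3955] → [0.1982, 0.2686, 0.3723, 0.4826, -0.8118, 0.3288]
V = J·q̇ = [-0.2012, -0.4206, 0.1742, -0.9815, 0.7131, 0.2177]

-0.2012 -0.4206 0.1742 -0.9815 0.7131 0.2177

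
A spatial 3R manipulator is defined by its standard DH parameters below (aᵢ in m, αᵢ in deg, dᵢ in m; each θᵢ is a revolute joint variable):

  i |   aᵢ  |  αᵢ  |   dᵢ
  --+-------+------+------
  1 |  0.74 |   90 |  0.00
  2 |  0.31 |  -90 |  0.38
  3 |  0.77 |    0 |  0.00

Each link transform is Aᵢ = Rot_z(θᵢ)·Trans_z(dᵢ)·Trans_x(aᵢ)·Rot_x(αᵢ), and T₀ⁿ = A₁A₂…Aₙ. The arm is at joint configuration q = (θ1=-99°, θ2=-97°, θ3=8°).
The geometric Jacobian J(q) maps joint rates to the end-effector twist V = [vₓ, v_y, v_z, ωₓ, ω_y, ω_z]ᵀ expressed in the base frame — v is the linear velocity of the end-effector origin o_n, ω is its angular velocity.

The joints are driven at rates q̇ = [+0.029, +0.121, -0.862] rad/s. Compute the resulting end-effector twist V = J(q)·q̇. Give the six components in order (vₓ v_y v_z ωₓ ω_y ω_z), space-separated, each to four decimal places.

o_n = [-0.3648, -0.5591, -1.0645]
J₁: ẑ×o_n = [0.5591, -0.3648, 0.0000], ω = ẑ
J2: z=[-0.9877, 0.1564, 0.0000] o=[-0.1158, -0.7309, 0.0000] → [-0.1665, -1.0514, -0.1307, -0.9877, 0.1564, 0.0000]
J3: z=[-0.1553, -0.9803, -0.1219] o=[-0.4852, -0.6341, -0.3077] → [0.7511, -0.1322, 0.1064, -0.1553, -0.9803, -0.1219]
V = J·q̇ = [-0.6514, -0.0239, -0.1075, 0.0143, 0.8640, 0.1341]

-0.6514 -0.0239 -0.1075 0.0143 0.8640 0.1341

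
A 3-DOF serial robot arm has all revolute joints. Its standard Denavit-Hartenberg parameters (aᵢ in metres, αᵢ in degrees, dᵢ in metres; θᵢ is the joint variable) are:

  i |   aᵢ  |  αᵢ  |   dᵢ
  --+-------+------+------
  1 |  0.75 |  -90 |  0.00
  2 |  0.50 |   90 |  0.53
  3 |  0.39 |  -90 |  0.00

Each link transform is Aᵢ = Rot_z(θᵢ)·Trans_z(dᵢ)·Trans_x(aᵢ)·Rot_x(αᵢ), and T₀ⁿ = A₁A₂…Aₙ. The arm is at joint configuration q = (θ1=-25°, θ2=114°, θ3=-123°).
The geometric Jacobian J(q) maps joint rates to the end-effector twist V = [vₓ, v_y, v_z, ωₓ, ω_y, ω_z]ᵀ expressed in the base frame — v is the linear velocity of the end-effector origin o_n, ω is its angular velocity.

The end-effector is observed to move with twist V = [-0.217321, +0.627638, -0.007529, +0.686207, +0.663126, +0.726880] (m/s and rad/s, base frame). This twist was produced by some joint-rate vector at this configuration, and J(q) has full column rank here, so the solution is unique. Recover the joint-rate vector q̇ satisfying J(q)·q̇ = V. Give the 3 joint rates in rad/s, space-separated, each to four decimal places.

o_n = [0.6595, -0.0836, -0.2627]
J₁: ẑ×o_n = [0.0836, 0.6595, -0.0000], ω = ẑ
J2: z=[0.4226, 0.9063, 0.0000] o=[0.6797, -0.3170, 0.0000] → [-0.2381, 0.1110, 0.1170, 0.4226, 0.9063, 0.0000]
J3: z=[0.8280, -0.3861, -0.4067] o=[0.7194, 0.2493, -0.4568] → [-0.2103, -0.1363, -0.2988, 0.8280, -0.3861, -0.4067]
q̇ = J⁺·V = [0.8790, 0.8910, 0.3740]

0.8790 0.8910 0.3740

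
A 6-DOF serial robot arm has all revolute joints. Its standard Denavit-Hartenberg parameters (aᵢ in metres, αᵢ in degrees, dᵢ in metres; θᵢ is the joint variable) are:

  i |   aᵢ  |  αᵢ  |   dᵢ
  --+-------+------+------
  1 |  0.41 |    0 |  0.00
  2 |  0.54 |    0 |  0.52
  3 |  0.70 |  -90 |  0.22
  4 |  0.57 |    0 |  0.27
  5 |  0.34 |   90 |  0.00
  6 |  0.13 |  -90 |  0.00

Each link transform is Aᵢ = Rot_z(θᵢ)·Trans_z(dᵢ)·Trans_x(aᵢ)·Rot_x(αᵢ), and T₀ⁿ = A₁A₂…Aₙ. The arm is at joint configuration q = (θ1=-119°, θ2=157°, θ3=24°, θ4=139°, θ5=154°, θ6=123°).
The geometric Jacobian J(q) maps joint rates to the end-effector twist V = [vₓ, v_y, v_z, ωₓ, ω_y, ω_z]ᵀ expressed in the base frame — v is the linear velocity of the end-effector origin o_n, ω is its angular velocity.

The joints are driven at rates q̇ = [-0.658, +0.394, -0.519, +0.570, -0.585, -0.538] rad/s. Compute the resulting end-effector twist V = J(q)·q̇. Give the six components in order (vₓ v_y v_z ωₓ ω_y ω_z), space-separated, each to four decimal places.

0.1257 -0.0107 0.3008 0.2457 0.4302 -0.9932

o_n = [0.0681, 0.4829, 0.6138]
J₁: ẑ×o_n = [-0.4829, 0.0681, 0.0000], ω = ẑ
J2: z=[0.0000, 0.0000, 1.0000] o=[-0.1988, -0.3586, 0.0000] → [-0.8415, 0.2669, 0.0000, 0.0000, 0.0000, 1.0000]
J3: z=[0.0000, 0.0000, 1.0000] o=[0.2268, -0.0261, 0.5200] → [-0.5090, -0.1586, 0.0000, 0.0000, 0.0000, 1.0000]
J4: z=[-0.8829, 0.4695, 0.0000] o=[0.5554, 0.5919, 0.7400] → [-0.0592, -0.1114, 0.3250, -0.8829, 0.4695, 0.0000]
J5: z=[-0.8829, 0.4695, 0.0000] o=[0.1150, 0.3389, 0.3660] → [0.1163, 0.2188, -0.1052, -0.8829, 0.4695, 0.0000]
J6: z=[-0.4322, -0.8128, 0.3907] o=[0.1774, 0.4562, 0.6790] → [0.0425, -0.0709, -0.1004, -0.4322, -0.8128, 0.3907]
V = J·q̇ = [0.1257, -0.0107, 0.3008, 0.2457, 0.4302, -0.9932]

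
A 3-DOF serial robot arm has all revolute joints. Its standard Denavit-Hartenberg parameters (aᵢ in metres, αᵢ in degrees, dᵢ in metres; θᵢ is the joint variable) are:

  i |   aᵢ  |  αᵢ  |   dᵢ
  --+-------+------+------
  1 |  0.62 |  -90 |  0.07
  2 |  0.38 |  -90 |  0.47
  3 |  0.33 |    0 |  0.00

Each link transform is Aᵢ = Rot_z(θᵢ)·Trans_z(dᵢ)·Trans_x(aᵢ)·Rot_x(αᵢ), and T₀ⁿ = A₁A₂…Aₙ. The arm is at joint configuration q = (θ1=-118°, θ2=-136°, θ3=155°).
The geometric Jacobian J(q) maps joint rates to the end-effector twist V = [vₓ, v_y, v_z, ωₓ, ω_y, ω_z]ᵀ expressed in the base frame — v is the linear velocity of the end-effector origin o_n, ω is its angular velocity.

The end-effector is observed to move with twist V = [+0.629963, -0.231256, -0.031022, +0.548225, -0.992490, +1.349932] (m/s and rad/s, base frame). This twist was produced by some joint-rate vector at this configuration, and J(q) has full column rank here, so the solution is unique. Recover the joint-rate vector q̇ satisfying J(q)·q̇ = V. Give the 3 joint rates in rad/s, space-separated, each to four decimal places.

0.7090 0.9500 0.8910

o_n = [0.0281, -0.6512, 0.1262]
J₁: ẑ×o_n = [0.6512, 0.0281, -0.0000], ω = ẑ
J2: z=[0.8829, -0.4695, 0.0000] o=[-0.2911, -0.5474, 0.0700] → [-0.0264, -0.0496, 0.0582, 0.8829, -0.4695, 0.0000]
J3: z=[-0.3261, -0.6133, 0.7193] o=[0.2522, -0.5267, 0.3340] → [0.2170, -0.2290, -0.0969, -0.3261, -0.6133, 0.7193]
q̇ = J⁺·V = [0.7090, 0.9500, 0.8910]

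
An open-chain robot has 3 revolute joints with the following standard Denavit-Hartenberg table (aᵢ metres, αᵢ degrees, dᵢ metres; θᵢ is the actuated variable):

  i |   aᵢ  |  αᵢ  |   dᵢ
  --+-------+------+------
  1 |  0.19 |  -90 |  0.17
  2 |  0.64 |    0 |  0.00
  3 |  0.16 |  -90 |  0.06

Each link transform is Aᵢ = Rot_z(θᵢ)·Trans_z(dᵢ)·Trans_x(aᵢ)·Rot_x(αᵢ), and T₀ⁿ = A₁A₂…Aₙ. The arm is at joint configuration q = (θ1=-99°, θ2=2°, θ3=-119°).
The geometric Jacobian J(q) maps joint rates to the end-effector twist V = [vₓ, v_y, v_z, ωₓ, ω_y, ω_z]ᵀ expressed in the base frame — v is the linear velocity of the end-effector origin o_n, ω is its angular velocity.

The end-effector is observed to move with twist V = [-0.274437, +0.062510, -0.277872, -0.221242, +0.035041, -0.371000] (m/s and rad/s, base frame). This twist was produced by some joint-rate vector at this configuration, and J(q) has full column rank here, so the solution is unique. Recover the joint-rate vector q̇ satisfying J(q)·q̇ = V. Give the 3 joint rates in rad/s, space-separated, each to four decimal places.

-0.3710 0.4090 -0.6330

o_n = [-0.0592, -0.7570, 0.2902]
J₁: ẑ×o_n = [0.7570, -0.0592, 0.0000], ω = ẑ
J2: z=[0.9877, -0.1564, 0.0000] o=[-0.0297, -0.1877, 0.1700] → [-0.0188, -0.1187, -0.5670, 0.9877, -0.1564, 0.0000]
J3: z=[0.9877, -0.1564, 0.0000] o=[-0.1298, -0.8194, 0.1477] → [-0.0223, -0.1408, 0.0726, 0.9877, -0.1564, 0.0000]
q̇ = J⁺·V = [-0.3710, 0.4090, -0.6330]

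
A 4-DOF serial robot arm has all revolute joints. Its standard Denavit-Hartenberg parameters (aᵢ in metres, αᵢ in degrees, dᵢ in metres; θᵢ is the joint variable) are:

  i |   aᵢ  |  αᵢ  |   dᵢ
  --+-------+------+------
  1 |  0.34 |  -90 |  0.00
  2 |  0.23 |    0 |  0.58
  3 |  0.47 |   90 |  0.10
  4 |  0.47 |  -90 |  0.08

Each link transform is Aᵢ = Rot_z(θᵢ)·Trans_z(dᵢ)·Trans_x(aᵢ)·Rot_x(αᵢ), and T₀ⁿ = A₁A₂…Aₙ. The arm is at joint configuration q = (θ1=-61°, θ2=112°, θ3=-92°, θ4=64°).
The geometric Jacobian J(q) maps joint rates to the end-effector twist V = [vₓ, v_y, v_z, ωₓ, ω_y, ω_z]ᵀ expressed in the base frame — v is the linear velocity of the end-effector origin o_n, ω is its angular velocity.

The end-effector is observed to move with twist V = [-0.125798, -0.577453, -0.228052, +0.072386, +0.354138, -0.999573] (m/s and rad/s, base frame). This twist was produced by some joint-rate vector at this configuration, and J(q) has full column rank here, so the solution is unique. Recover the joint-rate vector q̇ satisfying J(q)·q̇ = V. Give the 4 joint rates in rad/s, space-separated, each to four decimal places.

o_n = [1.4085, -0.2671, -0.3693]
J₁: ẑ×o_n = [0.2671, 1.4085, -0.0000], ω = ẑ
J2: z=[0.8746, 0.4848, 0.0000] o=[0.1648, -0.2974, 0.0000] → [-0.1790, 0.3230, -0.5765, 0.8746, 0.4848, 0.0000]
J3: z=[0.8746, 0.4848, 0.0000] o=[0.6303, 0.0592, -0.2133] → [-0.0757, 0.1365, -0.6626, 0.8746, 0.4848, 0.0000]
J4: z=[0.1658, -0.2991, 0.9397] o=[0.9319, -0.2786, -0.3740] → [-0.0122, 0.4471, 0.1445, 0.1658, -0.2991, 0.9397]
q̇ = J⁺·V = [-0.2450, 0.5070, -0.2720, -0.8030]

-0.2450 0.5070 -0.2720 -0.8030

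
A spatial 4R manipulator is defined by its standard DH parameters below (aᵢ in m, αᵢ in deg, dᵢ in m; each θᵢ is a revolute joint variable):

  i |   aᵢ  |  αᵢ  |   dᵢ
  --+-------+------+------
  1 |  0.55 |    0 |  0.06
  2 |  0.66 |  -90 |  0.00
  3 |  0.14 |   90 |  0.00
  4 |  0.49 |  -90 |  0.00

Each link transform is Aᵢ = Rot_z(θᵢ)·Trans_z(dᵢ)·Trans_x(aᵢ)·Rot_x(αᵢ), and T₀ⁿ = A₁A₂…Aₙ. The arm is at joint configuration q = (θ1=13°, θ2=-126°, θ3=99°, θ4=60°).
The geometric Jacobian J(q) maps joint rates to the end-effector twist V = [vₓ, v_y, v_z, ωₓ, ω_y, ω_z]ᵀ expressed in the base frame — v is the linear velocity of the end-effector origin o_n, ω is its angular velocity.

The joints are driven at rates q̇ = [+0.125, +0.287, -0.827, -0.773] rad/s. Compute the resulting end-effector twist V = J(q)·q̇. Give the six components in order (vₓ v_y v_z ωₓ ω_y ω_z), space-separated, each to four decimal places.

0.0032 -0.0369 -0.3738 -0.4629 1.0259 0.5329

o_n = [0.6922, -0.5942, -0.3203]
J₁: ẑ×o_n = [0.5942, 0.6922, -0.0000], ω = ẑ
J2: z=[0.0000, 0.0000, 1.0000] o=[0.5359, 0.1237, 0.0600] → [0.7179, 0.1563, -0.0000, 0.0000, 0.0000, 1.0000]
J3: z=[0.9205, -0.3907, 0.0000] o=[0.2780, -0.4838, 0.0600] → [0.1486, 0.3500, 0.0602, 0.9205, -0.3907, 0.0000]
J4: z=[-0.3859, -0.9092, -0.1564] o=[0.2866, -0.4637, -0.0783] → [0.1996, -0.1568, 0.4191, -0.3859, -0.9092, -0.1564]
V = J·q̇ = [0.0032, -0.0369, -0.3738, -0.4629, 1.0259, 0.5329]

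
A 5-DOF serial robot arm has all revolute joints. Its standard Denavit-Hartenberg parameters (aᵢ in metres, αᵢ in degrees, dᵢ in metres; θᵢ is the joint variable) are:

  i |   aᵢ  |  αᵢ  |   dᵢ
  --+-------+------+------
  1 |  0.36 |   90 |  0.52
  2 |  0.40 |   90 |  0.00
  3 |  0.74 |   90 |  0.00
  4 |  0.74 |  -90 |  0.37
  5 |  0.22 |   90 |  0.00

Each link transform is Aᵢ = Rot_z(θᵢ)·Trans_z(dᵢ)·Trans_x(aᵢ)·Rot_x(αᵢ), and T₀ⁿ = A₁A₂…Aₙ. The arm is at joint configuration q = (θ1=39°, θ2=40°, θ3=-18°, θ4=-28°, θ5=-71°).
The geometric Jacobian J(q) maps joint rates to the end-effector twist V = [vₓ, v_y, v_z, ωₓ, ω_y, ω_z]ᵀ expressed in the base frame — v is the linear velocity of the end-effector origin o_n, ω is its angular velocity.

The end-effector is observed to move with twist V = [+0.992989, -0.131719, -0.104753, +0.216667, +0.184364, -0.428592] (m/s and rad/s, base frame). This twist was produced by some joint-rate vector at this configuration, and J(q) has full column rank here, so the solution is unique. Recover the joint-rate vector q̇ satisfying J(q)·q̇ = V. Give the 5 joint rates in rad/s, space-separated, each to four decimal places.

o_n = [0.4167, 1.6240, 1.8447]
J₁: ẑ×o_n = [-1.6240, 0.4167, 0.0000], ω = ẑ
J2: z=[0.6293, -0.7771, 0.0000] o=[0.2798, 0.2266, 0.5200] → [-1.0295, -0.8336, 0.9859, 0.6293, -0.7771, 0.0000]
J3: z=[0.4995, 0.4045, -0.7660] o=[0.5179, 0.4194, 0.7771] → [1.3546, -0.4558, 0.6427, 0.4995, 0.4045, -0.7660]
J4: z=[-0.7825, 0.5901, -0.1986] o=[0.7930, 0.9364, 1.2295] → [0.4996, 0.5561, -0.3160, -0.7825, 0.5901, -0.1986]
J5: z=[0.6156, 0.6852, -0.3894] o=[0.5728, 1.4707, 1.8216] → [0.0755, 0.0465, 0.2013, 0.6156, 0.6852, -0.3894]
q̇ = J⁺·V = [-0.3310, -0.3750, 0.1940, -0.3980, 0.0720]

-0.3310 -0.3750 0.1940 -0.3980 0.0720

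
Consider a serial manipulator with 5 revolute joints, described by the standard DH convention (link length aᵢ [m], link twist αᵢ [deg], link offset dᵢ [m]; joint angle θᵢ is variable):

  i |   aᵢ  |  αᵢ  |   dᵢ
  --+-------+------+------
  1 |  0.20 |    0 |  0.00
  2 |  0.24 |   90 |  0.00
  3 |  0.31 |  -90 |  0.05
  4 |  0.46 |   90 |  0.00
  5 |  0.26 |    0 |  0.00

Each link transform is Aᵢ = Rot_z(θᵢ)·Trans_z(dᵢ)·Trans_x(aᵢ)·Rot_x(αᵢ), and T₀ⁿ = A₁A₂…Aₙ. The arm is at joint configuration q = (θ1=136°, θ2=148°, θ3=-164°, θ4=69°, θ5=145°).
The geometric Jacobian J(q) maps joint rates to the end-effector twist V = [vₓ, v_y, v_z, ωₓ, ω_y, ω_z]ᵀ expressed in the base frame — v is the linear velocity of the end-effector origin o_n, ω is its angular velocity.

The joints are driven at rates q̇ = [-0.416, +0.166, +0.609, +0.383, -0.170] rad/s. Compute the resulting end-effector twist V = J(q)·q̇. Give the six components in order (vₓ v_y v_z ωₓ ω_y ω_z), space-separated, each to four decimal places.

0.2075 -0.1971 -0.2212 -0.4693 -0.3831 -0.5744

o_n = [0.0067, 0.2816, -0.2532]
J₁: ẑ×o_n = [-0.2816, 0.0067, 0.0000], ω = ẑ
J2: z=[0.0000, 0.0000, 1.0000] o=[-0.1439, 0.1389, 0.0000] → [-0.1426, 0.1506, 0.0000, 0.0000, 0.0000, 1.0000]
J3: z=[-0.9703, -0.2419, 0.0000] o=[-0.0858, -0.0939, 0.0000] → [0.0613, -0.2457, -0.3420, -0.9703, -0.2419, 0.0000]
J4: z=[0.0667, -0.2674, -0.9613] o=[-0.2064, 0.1831, -0.0854] → [0.1395, -0.1937, 0.0636, 0.0667, -0.2674, -0.9613]
J5: z=[-0.5648, 0.7841, -0.2573] o=[0.1719, 0.4408, -0.1309] → [-0.1369, -0.0266, 0.2195, -0.5648, 0.7841, -0.2573]
V = J·q̇ = [0.2075, -0.1971, -0.2212, -0.4693, -0.3831, -0.5744]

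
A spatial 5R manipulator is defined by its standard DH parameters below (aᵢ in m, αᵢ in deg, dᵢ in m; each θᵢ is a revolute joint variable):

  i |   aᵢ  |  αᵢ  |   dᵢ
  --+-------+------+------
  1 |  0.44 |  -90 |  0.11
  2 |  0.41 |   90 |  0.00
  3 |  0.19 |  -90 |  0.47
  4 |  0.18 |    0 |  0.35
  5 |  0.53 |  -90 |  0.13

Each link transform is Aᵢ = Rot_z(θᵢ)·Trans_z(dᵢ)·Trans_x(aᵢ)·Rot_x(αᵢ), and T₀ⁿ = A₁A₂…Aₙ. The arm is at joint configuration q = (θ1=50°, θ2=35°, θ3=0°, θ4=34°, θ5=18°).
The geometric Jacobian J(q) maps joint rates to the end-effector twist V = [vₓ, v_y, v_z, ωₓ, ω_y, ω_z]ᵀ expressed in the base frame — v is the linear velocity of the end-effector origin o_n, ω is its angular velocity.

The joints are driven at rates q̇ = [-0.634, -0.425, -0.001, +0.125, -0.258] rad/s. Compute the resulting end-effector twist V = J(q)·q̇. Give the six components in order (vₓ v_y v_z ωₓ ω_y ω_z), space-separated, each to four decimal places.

o_n = [0.4636, 1.2993, -0.5465]
J₁: ẑ×o_n = [-1.2993, 0.4636, 0.0000], ω = ẑ
J2: z=[-0.7660, 0.6428, 0.0000] o=[0.2828, 0.3371, 0.1100] → [-0.4220, -0.5029, -0.8533, -0.7660, 0.6428, 0.0000]
J3: z=[0.3687, 0.4394, 0.8192] o=[0.4987, 0.5943, -0.1252] → [-0.7626, 0.1266, 0.2753, 0.3687, 0.4394, 0.8192]
J4: z=[-0.7660, 0.6428, 0.0000] o=[0.7720, 0.9201, 0.1509] → [-0.4482, -0.5342, -0.0922, -0.7660, 0.6428, 0.0000]
J5: z=[-0.7660, 0.6428, 0.0000] o=[0.5454, 1.1945, -0.0172] → [-0.3402, -0.4054, -0.0277, -0.7660, 0.6428, 0.0000]
V = J·q̇ = [1.0356, -0.0425, 0.3580, 0.4271, -0.3591, -0.6348]

1.0356 -0.0425 0.3580 0.4271 -0.3591 -0.6348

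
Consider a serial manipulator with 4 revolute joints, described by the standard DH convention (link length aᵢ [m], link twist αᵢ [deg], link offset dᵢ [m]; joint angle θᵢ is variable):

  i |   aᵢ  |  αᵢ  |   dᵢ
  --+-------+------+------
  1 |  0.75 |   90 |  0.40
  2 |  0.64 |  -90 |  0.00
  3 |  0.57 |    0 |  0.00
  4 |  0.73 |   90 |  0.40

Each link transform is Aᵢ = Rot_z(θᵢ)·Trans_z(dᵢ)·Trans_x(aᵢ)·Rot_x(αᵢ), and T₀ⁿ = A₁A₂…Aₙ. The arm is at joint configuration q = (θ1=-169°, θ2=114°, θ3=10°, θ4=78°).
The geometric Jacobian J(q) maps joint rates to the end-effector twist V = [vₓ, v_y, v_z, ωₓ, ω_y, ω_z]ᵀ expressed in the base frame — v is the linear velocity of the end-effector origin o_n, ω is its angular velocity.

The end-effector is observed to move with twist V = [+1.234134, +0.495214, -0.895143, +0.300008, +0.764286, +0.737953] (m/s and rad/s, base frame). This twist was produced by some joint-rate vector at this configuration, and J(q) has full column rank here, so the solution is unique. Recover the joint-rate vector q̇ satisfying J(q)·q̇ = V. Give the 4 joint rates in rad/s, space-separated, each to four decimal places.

0.9340 0.6930 -0.2780 0.7600

o_n = [0.2704, -0.7915, 1.3581]
J₁: ẑ×o_n = [0.7915, 0.2704, -0.0000], ω = ẑ
J2: z=[-0.1908, 0.9816, 0.0000] o=[-0.7362, -0.1431, 0.4000] → [0.9405, 0.1828, -0.8644, -0.1908, 0.9816, 0.0000]
J3: z=[0.8968, 0.1743, -0.4067] o=[-0.4807, -0.0934, 0.9847] → [-0.2188, -0.6403, -0.7569, 0.8968, 0.1743, -0.4067]
J4: z=[0.8968, 0.1743, -0.4067] o=[-0.2377, -0.1470, 1.4975] → [-0.2864, -0.0816, -0.6665, 0.8968, 0.1743, -0.4067]
q̇ = J⁺·V = [0.9340, 0.6930, -0.2780, 0.7600]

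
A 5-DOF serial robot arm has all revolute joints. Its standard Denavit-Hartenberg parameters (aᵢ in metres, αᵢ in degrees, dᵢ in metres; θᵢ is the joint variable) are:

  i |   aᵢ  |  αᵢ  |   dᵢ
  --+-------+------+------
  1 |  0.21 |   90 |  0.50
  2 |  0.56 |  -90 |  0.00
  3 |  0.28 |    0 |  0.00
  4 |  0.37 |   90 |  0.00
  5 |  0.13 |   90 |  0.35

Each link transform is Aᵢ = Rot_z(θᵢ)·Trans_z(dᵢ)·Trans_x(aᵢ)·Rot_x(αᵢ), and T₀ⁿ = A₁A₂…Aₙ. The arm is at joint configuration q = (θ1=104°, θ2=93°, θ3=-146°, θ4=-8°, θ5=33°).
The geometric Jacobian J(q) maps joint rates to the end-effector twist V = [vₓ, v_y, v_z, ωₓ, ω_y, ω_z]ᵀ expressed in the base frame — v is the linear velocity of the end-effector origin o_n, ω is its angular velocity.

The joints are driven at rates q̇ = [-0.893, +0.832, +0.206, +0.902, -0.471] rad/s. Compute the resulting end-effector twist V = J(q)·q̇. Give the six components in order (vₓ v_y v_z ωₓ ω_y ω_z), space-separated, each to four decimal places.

o_n = [0.0135, 0.1607, 0.2405]
J₁: ẑ×o_n = [-0.1607, 0.0135, 0.0000], ω = ẑ
J2: z=[0.9703, 0.2419, 0.0000] o=[-0.0508, 0.2038, 0.5000] → [-0.0628, 0.2518, -0.0573, 0.9703, 0.2419, 0.0000]
J3: z=[0.2416, -0.9690, -0.0523] o=[-0.0437, 0.1753, 1.0592] → [0.7925, 0.1948, 0.0519, 0.2416, -0.9690, -0.0523]
J4: z=[0.2416, -0.9690, -0.0523] o=[0.1053, 0.2250, 0.8274] → [0.5653, 0.1466, -0.1044, 0.2416, -0.9690, -0.0523]
J5: z=[-0.8776, -0.1952, -0.4378] o=[0.2584, 0.2811, 0.4953] → [-0.0030, -0.1164, 0.0578, -0.8776, -0.1952, -0.4378]
V = J·q̇ = [0.7659, 0.4246, -0.1584, 1.4883, -0.7804, -0.7448]

0.7659 0.4246 -0.1584 1.4883 -0.7804 -0.7448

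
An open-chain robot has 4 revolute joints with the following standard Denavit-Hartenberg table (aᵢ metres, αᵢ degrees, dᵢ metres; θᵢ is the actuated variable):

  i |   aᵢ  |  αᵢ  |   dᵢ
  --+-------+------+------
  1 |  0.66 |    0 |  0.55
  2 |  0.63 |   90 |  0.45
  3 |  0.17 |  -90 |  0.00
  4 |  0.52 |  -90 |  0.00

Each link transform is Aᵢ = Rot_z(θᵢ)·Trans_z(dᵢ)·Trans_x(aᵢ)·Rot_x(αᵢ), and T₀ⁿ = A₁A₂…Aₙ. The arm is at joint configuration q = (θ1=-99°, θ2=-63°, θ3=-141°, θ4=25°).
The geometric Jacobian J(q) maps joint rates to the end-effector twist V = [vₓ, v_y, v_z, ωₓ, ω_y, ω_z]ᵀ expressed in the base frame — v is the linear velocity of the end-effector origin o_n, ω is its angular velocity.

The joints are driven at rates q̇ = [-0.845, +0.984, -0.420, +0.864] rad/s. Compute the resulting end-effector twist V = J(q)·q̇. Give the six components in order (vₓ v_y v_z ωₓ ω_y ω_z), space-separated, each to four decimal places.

-0.3694 -0.3012 0.3288 -0.3873 -0.5675 -0.5325

o_n = [-0.1605, -0.9016, 0.5964]
J₁: ẑ×o_n = [0.9016, -0.1605, 0.0000], ω = ẑ
J2: z=[0.0000, 0.0000, 1.0000] o=[-0.1032, -0.6519, 0.5500] → [0.2497, -0.0573, 0.0000, 0.0000, 0.0000, 1.0000]
J3: z=[-0.3090, 0.9511, 0.0000] o=[-0.7024, -0.8466, 1.0000] → [-0.3838, -0.1247, -0.4984, -0.3090, 0.9511, 0.0000]
J4: z=[-0.5985, -0.1945, -0.7771] o=[-0.5768, -0.8057, 0.8930] → [-0.0168, -0.5010, 0.1383, -0.5985, -0.1945, -0.7771]
V = J·q̇ = [-0.3694, -0.3012, 0.3288, -0.3873, -0.5675, -0.5325]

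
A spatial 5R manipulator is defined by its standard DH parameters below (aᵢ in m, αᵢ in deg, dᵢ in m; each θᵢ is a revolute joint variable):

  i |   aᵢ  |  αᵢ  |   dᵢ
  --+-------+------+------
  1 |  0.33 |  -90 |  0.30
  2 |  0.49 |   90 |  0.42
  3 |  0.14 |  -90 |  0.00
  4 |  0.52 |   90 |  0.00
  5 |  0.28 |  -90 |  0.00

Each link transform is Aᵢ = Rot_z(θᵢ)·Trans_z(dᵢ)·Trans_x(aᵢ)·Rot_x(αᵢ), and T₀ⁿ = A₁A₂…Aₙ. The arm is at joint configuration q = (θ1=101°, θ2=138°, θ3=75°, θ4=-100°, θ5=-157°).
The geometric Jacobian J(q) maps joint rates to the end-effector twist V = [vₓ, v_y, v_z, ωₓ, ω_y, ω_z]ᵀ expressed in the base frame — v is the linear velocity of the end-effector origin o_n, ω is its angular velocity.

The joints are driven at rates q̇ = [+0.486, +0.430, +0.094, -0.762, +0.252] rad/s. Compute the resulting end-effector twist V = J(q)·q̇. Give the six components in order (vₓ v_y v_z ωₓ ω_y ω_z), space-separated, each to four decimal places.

0.2718 -0.4608 0.1264 0.0957 -0.4558 -0.0009

o_n = [-0.4821, -0.0509, -0.3069]
J₁: ẑ×o_n = [0.0509, -0.4821, 0.0000], ω = ẑ
J2: z=[-0.9816, -0.1908, 0.0000] o=[-0.0630, 0.3239, 0.3000] → [0.1158, -0.5957, 0.2880, -0.9816, -0.1908, 0.0000]
J3: z=[-0.1277, 0.6568, -0.7431] o=[-0.4058, -0.1137, -0.0279] → [-0.1367, 0.0211, 0.0421, -0.1277, 0.6568, -0.7431]
J4: z=[-0.3910, 0.6552, 0.6463] o=[-0.5334, -0.1659, -0.0521] → [-0.2412, -0.0665, -0.0786, -0.3910, 0.6552, 0.6463]
J5: z=[0.9198, 0.2534, 0.2996] o=[-0.5165, 0.2042, -0.4170] → [0.1043, -0.0910, -0.2434, 0.9198, 0.2534, 0.2996]
V = J·q̇ = [0.2718, -0.4608, 0.1264, 0.0957, -0.4558, -0.0009]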